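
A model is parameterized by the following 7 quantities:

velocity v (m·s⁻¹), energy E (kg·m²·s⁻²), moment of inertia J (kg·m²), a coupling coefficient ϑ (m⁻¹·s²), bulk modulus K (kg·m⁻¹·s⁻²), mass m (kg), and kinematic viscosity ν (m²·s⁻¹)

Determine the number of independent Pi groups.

4

There are 7 variables and 3 base dimensions (M, L, T).
The dimension matrix has rank 3.
Independent dimensionless groups: 7 − 3 = 4.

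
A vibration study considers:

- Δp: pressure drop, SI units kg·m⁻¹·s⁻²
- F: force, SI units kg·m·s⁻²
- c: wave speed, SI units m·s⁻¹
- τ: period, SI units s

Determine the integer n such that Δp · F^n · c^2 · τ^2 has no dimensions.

-1

Balance the M exponent: (1)·n from F, plus (1) + 2·(0) + 2·(0) = 1 from the rest, must sum to zero.
n + 1 = 0, so n = -1.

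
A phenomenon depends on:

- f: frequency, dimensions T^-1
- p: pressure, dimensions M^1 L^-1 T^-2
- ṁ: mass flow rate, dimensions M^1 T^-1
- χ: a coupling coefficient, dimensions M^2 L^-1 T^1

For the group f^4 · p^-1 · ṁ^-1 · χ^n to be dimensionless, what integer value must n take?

Balance the M exponent: (2)·n from χ, plus 4·(0) − (1) − (1) = -2 from the rest, must sum to zero.
2n − 2 = 0, so n = 1.

1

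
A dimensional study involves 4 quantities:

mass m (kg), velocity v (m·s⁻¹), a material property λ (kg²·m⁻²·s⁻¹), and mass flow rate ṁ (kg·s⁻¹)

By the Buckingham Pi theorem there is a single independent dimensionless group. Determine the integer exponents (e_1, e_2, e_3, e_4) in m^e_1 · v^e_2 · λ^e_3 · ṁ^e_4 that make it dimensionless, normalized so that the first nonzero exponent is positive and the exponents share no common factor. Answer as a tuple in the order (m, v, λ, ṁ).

(1, 2, 1, -3)

M: e_1·(1) + e_2·(0) + e_3·(2) + e_4·(1) = 0
L: e_1·(0) + e_2·(1) + e_3·(-2) + e_4·(0) = 0
T: e_1·(0) + e_2·(-1) + e_3·(-1) + e_4·(-1) = 0
Solving this homogeneous linear system for the smallest-integer solution (first nonzero entry positive) gives (1, 2, 1, -3).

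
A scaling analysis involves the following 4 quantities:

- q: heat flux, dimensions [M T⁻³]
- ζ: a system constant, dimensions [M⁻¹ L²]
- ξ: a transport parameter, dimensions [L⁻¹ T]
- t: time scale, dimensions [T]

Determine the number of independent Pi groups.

There are 4 variables and 3 base dimensions (M, L, T).
The dimension matrix has rank 3.
Independent dimensionless groups: 4 − 3 = 1.

1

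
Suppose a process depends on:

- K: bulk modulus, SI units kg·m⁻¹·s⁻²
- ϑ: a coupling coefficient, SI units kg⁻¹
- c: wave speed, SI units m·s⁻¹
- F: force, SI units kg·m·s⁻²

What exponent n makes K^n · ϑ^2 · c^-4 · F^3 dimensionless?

Balance the M exponent: (1)·n from K, plus 2·(-1) − 4·(0) + 3·(1) = 1 from the rest, must sum to zero.
n + 1 = 0, so n = -1.

-1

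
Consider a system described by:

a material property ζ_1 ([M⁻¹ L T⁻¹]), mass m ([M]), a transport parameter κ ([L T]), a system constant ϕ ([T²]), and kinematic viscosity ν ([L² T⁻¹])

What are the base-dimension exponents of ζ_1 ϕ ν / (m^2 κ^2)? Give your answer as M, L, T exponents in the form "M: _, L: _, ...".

Collect each base-dimension exponent across the product:
  M: (-1) − 2·(1) − 2·(0) + (0) + (0) = -3
  L: (1) − 2·(0) − 2·(1) + (0) + (2) = 1
  T: (-1) − 2·(0) − 2·(1) + (2) + (-1) = -2
So the dimensions are [M⁻³ L T⁻²].

M: -3, L: 1, T: -2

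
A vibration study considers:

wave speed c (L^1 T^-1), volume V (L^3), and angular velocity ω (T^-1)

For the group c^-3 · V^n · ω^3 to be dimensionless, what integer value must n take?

1

Balance the L exponent: (3)·n from V, plus −3·(1) + 3·(0) = -3 from the rest, must sum to zero.
3n − 3 = 0, so n = 1.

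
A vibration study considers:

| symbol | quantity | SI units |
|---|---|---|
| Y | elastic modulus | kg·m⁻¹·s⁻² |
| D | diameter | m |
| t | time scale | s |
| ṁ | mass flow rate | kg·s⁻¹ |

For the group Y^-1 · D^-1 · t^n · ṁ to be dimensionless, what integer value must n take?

-1

Balance the T exponent: (1)·n from t, plus −(-2) − (0) + (-1) = 1 from the rest, must sum to zero.
n + 1 = 0, so n = -1.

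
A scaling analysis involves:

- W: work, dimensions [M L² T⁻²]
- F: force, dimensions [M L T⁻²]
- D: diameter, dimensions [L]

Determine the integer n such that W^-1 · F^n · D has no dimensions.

Balance the M exponent: (1)·n from F, plus −(1) + (0) = -1 from the rest, must sum to zero.
n − 1 = 0, so n = 1.

1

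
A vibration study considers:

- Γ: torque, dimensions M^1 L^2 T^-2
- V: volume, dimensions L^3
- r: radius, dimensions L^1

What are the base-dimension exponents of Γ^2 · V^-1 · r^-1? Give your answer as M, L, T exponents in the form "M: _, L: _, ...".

Collect each base-dimension exponent across the product:
  M: 2·(1) − (0) − (0) = 2
  L: 2·(2) − (3) − (1) = 0
  T: 2·(-2) − (0) − (0) = -4
So the dimensions are [M² T⁻⁴].

M: 2, L: 0, T: -4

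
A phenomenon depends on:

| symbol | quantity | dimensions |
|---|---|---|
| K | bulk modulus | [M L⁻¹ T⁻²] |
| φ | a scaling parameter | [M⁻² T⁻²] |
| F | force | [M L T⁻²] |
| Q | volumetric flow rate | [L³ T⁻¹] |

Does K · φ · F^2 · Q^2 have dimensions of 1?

no

Sum the exponent of each base dimension across the product:
  M: [K]_M + [φ]_M + 2·[F]_M + 2·[Q]_M = (1) + (-2) + 2·(1) + 2·(0) = 1
  L: [K]_L + [φ]_L + 2·[F]_L + 2·[Q]_L = (-1) + (0) + 2·(1) + 2·(3) = 7
  T: [K]_T + [φ]_T + 2·[F]_T + 2·[Q]_T = (-2) + (-2) + 2·(-2) + 2·(-1) = -10
Net dimensions [M L⁷ T⁻¹⁰] ≠ [1] — not dimensionless.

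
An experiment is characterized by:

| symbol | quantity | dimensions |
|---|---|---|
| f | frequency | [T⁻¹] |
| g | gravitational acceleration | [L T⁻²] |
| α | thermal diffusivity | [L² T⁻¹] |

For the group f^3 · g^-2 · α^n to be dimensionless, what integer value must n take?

Balance the L exponent: (2)·n from α, plus 3·(0) − 2·(1) = -2 from the rest, must sum to zero.
2n − 2 = 0, so n = 1.

1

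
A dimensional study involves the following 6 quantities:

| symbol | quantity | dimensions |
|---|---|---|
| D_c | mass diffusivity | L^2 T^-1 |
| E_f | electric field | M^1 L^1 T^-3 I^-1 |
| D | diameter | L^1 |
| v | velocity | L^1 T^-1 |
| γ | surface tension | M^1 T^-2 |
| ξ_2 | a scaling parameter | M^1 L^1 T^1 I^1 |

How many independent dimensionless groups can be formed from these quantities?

There are 6 variables and 4 base dimensions (M, L, T, I).
The dimension matrix has rank 4.
Independent dimensionless groups: 6 − 4 = 2.

2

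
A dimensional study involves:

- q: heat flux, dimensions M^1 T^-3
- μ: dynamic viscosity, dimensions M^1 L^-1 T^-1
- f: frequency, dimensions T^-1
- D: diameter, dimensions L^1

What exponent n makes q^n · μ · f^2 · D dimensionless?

-1

Balance the M exponent: (1)·n from q, plus (1) + 2·(0) + (0) = 1 from the rest, must sum to zero.
n + 1 = 0, so n = -1.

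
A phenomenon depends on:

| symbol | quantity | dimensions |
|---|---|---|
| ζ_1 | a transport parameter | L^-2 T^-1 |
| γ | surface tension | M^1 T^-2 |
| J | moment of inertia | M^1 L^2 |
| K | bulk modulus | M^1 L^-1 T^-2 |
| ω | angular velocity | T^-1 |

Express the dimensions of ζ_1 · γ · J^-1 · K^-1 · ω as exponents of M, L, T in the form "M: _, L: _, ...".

Collect each base-dimension exponent across the product:
  M: (0) + (1) − (1) − (1) + (0) = -1
  L: (-2) + (0) − (2) − (-1) + (0) = -3
  T: (-1) + (-2) − (0) − (-2) + (-1) = -2
So the dimensions are [M⁻¹ L⁻³ T⁻²].

M: -1, L: -3, T: -2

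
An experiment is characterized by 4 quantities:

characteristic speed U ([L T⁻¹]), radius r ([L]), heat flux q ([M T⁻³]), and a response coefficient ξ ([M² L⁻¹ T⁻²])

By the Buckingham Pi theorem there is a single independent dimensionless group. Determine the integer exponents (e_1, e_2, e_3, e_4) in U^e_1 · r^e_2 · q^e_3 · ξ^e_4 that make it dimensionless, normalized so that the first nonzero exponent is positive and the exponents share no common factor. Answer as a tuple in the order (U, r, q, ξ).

(4, -3, -2, 1)

M: e_1·(0) + e_2·(0) + e_3·(1) + e_4·(2) = 0
L: e_1·(1) + e_2·(1) + e_3·(0) + e_4·(-1) = 0
T: e_1·(-1) + e_2·(0) + e_3·(-3) + e_4·(-2) = 0
Solving this homogeneous linear system for the smallest-integer solution (first nonzero entry positive) gives (4, -3, -2, 1).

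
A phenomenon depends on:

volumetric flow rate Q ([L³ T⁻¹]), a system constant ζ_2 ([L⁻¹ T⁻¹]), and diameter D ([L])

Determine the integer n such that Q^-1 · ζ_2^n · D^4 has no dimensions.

Balance the L exponent: (-1)·n from ζ_2, plus −(3) + 4·(1) = 1 from the rest, must sum to zero.
−n + 1 = 0, so n = 1.

1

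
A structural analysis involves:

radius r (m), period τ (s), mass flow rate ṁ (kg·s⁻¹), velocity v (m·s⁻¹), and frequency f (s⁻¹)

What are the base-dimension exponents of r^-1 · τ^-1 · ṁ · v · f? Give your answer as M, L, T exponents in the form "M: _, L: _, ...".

Collect each base-dimension exponent across the product:
  M: −(0) − (0) + (1) + (0) + (0) = 1
  L: −(1) − (0) + (0) + (1) + (0) = 0
  T: −(0) − (1) + (-1) + (-1) + (-1) = -4
So the dimensions are [M T⁻⁴].

M: 1, L: 0, T: -4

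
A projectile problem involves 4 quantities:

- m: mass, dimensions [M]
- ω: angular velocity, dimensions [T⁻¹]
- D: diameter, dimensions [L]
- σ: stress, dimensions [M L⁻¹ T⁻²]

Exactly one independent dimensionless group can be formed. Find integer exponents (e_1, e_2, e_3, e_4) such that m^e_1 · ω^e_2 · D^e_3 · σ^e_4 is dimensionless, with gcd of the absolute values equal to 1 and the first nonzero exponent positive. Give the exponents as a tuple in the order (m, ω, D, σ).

M: e_1·(1) + e_2·(0) + e_3·(0) + e_4·(1) = 0
L: e_1·(0) + e_2·(0) + e_3·(1) + e_4·(-1) = 0
T: e_1·(0) + e_2·(-1) + e_3·(0) + e_4·(-2) = 0
Solving this homogeneous linear system for the smallest-integer solution (first nonzero entry positive) gives (1, 2, -1, -1).

(1, 2, -1, -1)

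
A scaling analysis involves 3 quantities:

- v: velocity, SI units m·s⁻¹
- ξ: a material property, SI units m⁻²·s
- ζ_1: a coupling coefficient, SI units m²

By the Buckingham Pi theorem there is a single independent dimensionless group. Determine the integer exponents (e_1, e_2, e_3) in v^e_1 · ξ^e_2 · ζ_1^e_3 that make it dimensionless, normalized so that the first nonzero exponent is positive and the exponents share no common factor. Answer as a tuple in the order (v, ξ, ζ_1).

L: e_1·(1) + e_2·(-2) + e_3·(2) = 0
T: e_1·(-1) + e_2·(1) + e_3·(0) = 0
Solving this homogeneous linear system for the smallest-integer solution (first nonzero entry positive) gives (2, 2, 1).

(2, 2, 1)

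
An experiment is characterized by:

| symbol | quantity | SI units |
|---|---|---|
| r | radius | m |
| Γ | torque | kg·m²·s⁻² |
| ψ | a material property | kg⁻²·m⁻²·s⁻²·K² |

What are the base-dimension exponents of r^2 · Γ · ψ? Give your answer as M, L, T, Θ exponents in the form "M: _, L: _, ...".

M: -1, L: 2, T: -4, Θ: 2

Collect each base-dimension exponent across the product:
  M: 2·(0) + (1) + (-2) = -1
  L: 2·(1) + (2) + (-2) = 2
  T: 2·(0) + (-2) + (-2) = -4
  Θ: 2·(0) + (0) + (2) = 2
So the dimensions are [M⁻¹ L² T⁻⁴ Θ²].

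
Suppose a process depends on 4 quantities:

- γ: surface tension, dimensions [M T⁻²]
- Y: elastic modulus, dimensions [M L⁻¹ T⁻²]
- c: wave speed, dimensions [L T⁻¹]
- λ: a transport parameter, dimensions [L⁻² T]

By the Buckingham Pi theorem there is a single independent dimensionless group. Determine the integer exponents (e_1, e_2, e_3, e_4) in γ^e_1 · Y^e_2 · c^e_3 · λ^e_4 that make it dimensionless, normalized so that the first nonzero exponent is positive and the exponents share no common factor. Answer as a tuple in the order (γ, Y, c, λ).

(1, -1, 1, 1)

M: e_1·(1) + e_2·(1) + e_3·(0) + e_4·(0) = 0
L: e_1·(0) + e_2·(-1) + e_3·(1) + e_4·(-2) = 0
T: e_1·(-2) + e_2·(-2) + e_3·(-1) + e_4·(1) = 0
Solving this homogeneous linear system for the smallest-integer solution (first nonzero entry positive) gives (1, -1, 1, 1).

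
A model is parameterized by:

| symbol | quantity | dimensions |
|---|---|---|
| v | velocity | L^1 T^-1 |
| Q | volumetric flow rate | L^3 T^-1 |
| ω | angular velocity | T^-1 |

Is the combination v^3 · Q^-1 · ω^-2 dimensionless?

Sum the exponent of each base dimension across the product:
  M: 3·[v]_M − [Q]_M − 2·[ω]_M = 3·(0) − (0) − 2·(0) = 0
  L: 3·[v]_L − [Q]_L − 2·[ω]_L = 3·(1) − (3) − 2·(0) = 0
  T: 3·[v]_T − [Q]_T − 2·[ω]_T = 3·(-1) − (-1) − 2·(-1) = 0
  Θ: 3·[v]_Θ − [Q]_Θ − 2·[ω]_Θ = 3·(0) − (0) − 2·(0) = 0
All base exponents vanish — dimensionless.

yes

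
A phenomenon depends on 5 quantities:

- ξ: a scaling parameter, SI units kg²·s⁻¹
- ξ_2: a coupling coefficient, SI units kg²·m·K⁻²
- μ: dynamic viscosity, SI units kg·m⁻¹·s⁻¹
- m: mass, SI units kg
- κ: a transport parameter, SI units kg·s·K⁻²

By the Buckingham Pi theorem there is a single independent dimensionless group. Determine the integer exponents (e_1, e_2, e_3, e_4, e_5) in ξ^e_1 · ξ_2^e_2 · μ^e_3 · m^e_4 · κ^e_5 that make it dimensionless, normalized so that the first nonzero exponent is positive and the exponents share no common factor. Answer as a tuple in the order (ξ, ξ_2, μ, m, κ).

(2, -1, -1, -2, 1)

M: e_1·(2) + e_2·(2) + e_3·(1) + e_4·(1) + e_5·(1) = 0
L: e_1·(0) + e_2·(1) + e_3·(-1) + e_4·(0) + e_5·(0) = 0
T: e_1·(-1) + e_2·(0) + e_3·(-1) + e_4·(0) + e_5·(1) = 0
Θ: e_1·(0) + e_2·(-2) + e_3·(0) + e_4·(0) + e_5·(-2) = 0
Solving this homogeneous linear system for the smallest-integer solution (first nonzero entry positive) gives (2, -1, -1, -2, 1).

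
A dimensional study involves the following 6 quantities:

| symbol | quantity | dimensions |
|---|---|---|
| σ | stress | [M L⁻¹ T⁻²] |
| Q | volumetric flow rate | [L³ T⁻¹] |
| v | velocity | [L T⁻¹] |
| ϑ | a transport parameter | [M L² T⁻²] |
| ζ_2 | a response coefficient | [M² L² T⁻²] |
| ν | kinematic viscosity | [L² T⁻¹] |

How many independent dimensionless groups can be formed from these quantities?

3

There are 6 variables and 3 base dimensions (M, L, T).
The dimension matrix has rank 3.
Independent dimensionless groups: 6 − 3 = 3.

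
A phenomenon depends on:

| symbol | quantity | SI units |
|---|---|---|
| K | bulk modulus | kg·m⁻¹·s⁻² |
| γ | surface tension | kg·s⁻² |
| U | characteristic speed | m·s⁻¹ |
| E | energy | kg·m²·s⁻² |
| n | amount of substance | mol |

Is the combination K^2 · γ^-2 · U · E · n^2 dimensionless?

no

Sum the exponent of each base dimension across the product:
  M: 2·[K]_M − 2·[γ]_M + [U]_M + [E]_M + 2·[n]_M = 2·(1) − 2·(1) + (0) + (1) + 2·(0) = 1
  L: 2·[K]_L − 2·[γ]_L + [U]_L + [E]_L + 2·[n]_L = 2·(-1) − 2·(0) + (1) + (2) + 2·(0) = 1
  T: 2·[K]_T − 2·[γ]_T + [U]_T + [E]_T + 2·[n]_T = 2·(-2) − 2·(-2) + (-1) + (-2) + 2·(0) = -3
  N: 2·[K]_N − 2·[γ]_N + [U]_N + [E]_N + 2·[n]_N = 2·(0) − 2·(0) + (0) + (0) + 2·(1) = 2
Net dimensions [M L T⁻³ N²] ≠ [1] — not dimensionless.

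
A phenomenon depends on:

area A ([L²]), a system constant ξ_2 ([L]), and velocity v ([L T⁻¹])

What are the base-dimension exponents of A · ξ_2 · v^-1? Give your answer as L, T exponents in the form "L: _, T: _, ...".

L: 2, T: 1

Collect each base-dimension exponent across the product:
  L: (2) + (1) − (1) = 2
  T: (0) + (0) − (-1) = 1
So the dimensions are [L² T].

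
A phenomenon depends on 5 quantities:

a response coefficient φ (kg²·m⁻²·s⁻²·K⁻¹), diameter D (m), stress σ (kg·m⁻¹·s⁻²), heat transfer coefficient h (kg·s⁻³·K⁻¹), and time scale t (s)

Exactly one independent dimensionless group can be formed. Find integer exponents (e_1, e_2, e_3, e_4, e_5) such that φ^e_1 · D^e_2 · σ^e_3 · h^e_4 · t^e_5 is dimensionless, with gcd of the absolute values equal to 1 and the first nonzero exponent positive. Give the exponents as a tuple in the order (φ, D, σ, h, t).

(1, 1, -1, -1, -3)

M: e_1·(2) + e_2·(0) + e_3·(1) + e_4·(1) + e_5·(0) = 0
L: e_1·(-2) + e_2·(1) + e_3·(-1) + e_4·(0) + e_5·(0) = 0
T: e_1·(-2) + e_2·(0) + e_3·(-2) + e_4·(-3) + e_5·(1) = 0
Θ: e_1·(-1) + e_2·(0) + e_3·(0) + e_4·(-1) + e_5·(0) = 0
Solving this homogeneous linear system for the smallest-integer solution (first nonzero entry positive) gives (1, 1, -1, -1, -3).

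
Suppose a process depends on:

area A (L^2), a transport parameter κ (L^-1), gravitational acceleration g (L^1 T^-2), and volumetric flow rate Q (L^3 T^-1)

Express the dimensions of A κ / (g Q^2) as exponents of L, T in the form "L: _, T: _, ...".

Collect each base-dimension exponent across the product:
  L: (2) + (-1) − (1) − 2·(3) = -6
  T: (0) + (0) − (-2) − 2·(-1) = 4
So the dimensions are [L⁻⁶ T⁴].

L: -6, T: 4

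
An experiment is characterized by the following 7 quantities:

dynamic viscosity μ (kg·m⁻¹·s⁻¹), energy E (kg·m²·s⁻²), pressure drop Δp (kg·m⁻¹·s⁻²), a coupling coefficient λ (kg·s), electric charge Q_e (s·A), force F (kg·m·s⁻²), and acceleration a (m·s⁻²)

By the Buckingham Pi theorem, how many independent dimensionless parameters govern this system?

There are 7 variables and 4 base dimensions (M, L, T, I).
The dimension matrix has rank 4.
Independent dimensionless groups: 7 − 4 = 3.

3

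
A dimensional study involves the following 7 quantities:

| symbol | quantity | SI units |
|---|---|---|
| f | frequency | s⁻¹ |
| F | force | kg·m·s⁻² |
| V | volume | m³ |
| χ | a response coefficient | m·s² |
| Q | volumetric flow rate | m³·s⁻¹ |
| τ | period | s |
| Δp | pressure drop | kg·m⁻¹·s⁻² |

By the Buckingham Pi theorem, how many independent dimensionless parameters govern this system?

4

There are 7 variables and 3 base dimensions (M, L, T).
The dimension matrix has rank 3.
Independent dimensionless groups: 7 − 3 = 4.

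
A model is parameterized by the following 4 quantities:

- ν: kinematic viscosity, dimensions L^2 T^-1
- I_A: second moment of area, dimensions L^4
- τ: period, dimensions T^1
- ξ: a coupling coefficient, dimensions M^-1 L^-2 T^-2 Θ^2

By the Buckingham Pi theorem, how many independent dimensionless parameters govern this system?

1

There are 4 variables and 4 base dimensions (M, L, T, Θ).
The dimension matrix has rank 3 (less than 4: the dimension vectors are linearly dependent).
Independent dimensionless groups: 4 − 3 = 1.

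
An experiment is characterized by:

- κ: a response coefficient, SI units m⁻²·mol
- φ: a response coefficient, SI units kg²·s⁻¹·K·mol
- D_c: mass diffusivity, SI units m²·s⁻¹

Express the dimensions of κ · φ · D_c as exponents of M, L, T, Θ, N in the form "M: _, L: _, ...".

M: 2, L: 0, T: -2, Θ: 1, N: 2

Collect each base-dimension exponent across the product:
  M: (0) + (2) + (0) = 2
  L: (-2) + (0) + (2) = 0
  T: (0) + (-1) + (-1) = -2
  Θ: (0) + (1) + (0) = 1
  N: (1) + (1) + (0) = 2
So the dimensions are [M² T⁻² Θ N²].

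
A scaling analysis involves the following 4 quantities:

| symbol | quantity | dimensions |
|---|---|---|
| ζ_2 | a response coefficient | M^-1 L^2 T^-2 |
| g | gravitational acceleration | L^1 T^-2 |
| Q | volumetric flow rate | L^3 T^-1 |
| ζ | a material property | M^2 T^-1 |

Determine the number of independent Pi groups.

There are 4 variables and 3 base dimensions (M, L, T).
The dimension matrix has rank 3.
Independent dimensionless groups: 4 − 3 = 1.

1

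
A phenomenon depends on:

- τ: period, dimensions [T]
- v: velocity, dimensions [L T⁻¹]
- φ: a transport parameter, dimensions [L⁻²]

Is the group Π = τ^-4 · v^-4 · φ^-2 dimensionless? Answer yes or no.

yes

Sum the exponent of each base dimension across the product:
  L: −4·[τ]_L − 4·[v]_L − 2·[φ]_L = −4·(0) − 4·(1) − 2·(-2) = 0
  T: −4·[τ]_T − 4·[v]_T − 2·[φ]_T = −4·(1) − 4·(-1) − 2·(0) = 0
All base exponents vanish — dimensionless.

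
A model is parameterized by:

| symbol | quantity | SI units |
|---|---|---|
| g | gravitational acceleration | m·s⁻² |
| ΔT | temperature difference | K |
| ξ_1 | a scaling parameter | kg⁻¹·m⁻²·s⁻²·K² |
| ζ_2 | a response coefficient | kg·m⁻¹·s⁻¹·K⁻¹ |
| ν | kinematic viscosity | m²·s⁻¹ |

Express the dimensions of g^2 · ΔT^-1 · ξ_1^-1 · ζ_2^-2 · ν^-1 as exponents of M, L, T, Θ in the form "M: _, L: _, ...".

M: -1, L: 4, T: 1, Θ: -1

Collect each base-dimension exponent across the product:
  M: 2·(0) − (0) − (-1) − 2·(1) − (0) = -1
  L: 2·(1) − (0) − (-2) − 2·(-1) − (2) = 4
  T: 2·(-2) − (0) − (-2) − 2·(-1) − (-1) = 1
  Θ: 2·(0) − (1) − (2) − 2·(-1) − (0) = -1
So the dimensions are [M⁻¹ L⁴ T Θ⁻¹].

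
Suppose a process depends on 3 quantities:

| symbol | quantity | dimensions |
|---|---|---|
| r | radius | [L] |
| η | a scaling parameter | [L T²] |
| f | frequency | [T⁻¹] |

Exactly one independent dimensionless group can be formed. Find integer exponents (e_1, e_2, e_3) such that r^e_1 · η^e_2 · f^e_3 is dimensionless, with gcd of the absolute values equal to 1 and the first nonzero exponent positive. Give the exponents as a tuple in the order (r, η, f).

L: e_1·(1) + e_2·(1) + e_3·(0) = 0
T: e_1·(0) + e_2·(2) + e_3·(-1) = 0
Solving this homogeneous linear system for the smallest-integer solution (first nonzero entry positive) gives (1, -1, -2).

(1, -1, -2)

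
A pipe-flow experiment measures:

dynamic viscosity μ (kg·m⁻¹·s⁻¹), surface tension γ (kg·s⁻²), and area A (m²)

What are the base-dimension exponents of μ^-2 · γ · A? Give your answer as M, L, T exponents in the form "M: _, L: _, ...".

Collect each base-dimension exponent across the product:
  M: −2·(1) + (1) + (0) = -1
  L: −2·(-1) + (0) + (2) = 4
  T: −2·(-1) + (-2) + (0) = 0
So the dimensions are [M⁻¹ L⁴].

M: -1, L: 4, T: 0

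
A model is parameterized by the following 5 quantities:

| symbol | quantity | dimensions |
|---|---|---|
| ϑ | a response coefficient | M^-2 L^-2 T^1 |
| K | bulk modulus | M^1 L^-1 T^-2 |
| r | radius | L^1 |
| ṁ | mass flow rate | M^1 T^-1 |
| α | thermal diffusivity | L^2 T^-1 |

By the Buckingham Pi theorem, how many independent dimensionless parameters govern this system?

There are 5 variables and 3 base dimensions (M, L, T).
The dimension matrix has rank 3.
Independent dimensionless groups: 5 − 3 = 2.

2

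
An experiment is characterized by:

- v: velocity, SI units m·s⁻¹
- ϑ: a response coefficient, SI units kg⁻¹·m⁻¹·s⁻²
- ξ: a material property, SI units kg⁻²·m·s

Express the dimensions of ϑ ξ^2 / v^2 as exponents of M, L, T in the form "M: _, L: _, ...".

Collect each base-dimension exponent across the product:
  M: −2·(0) + (-1) + 2·(-2) = -5
  L: −2·(1) + (-1) + 2·(1) = -1
  T: −2·(-1) + (-2) + 2·(1) = 2
So the dimensions are [M⁻⁵ L⁻¹ T²].

M: -5, L: -1, T: 2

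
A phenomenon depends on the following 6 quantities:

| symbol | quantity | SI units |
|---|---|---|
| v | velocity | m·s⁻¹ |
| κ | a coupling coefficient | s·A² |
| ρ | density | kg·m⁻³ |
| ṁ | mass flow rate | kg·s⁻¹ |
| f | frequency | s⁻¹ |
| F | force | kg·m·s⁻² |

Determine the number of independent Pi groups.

There are 6 variables and 4 base dimensions (M, L, T, I).
The dimension matrix has rank 4.
Independent dimensionless groups: 6 − 4 = 2.

2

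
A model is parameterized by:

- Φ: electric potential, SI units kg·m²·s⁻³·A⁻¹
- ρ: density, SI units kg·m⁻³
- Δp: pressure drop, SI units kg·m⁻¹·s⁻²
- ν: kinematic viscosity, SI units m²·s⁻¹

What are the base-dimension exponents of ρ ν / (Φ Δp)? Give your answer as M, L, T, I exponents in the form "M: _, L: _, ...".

M: -1, L: -2, T: 4, I: 1

Collect each base-dimension exponent across the product:
  M: −(1) + (1) − (1) + (0) = -1
  L: −(2) + (-3) − (-1) + (2) = -2
  T: −(-3) + (0) − (-2) + (-1) = 4
  I: −(-1) + (0) − (0) + (0) = 1
So the dimensions are [M⁻¹ L⁻² T⁴ I].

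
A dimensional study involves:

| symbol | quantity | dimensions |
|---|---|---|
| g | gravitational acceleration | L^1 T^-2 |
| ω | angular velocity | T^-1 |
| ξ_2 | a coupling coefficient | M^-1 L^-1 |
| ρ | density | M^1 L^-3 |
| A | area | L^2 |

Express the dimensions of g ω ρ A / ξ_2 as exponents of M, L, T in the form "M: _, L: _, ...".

M: 2, L: 1, T: -3

Collect each base-dimension exponent across the product:
  M: (0) + (0) − (-1) + (1) + (0) = 2
  L: (1) + (0) − (-1) + (-3) + (2) = 1
  T: (-2) + (-1) − (0) + (0) + (0) = -3
So the dimensions are [M² L T⁻³].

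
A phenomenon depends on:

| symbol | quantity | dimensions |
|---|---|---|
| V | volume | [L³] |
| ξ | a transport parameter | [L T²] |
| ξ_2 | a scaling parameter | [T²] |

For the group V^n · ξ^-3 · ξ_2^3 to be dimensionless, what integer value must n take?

1

Balance the L exponent: (3)·n from V, plus −3·(1) + 3·(0) = -3 from the rest, must sum to zero.
3n − 3 = 0, so n = 1.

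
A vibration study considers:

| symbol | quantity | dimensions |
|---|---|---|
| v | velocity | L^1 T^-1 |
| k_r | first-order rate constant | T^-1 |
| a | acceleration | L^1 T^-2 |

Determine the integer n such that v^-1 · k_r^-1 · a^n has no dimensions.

1

Balance the L exponent: (1)·n from a, plus −(1) − (0) = -1 from the rest, must sum to zero.
n − 1 = 0, so n = 1.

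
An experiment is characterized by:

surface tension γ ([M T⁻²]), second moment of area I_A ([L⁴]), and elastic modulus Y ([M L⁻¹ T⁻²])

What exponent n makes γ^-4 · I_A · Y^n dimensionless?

4

Balance the M exponent: (1)·n from Y, plus −4·(1) + (0) = -4 from the rest, must sum to zero.
n − 4 = 0, so n = 4.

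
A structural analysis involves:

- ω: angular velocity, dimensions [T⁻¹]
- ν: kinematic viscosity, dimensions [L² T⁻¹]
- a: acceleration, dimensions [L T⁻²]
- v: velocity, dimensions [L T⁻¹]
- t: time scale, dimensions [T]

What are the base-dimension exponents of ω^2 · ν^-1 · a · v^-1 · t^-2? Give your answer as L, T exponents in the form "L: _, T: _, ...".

L: -2, T: -4

Collect each base-dimension exponent across the product:
  L: 2·(0) − (2) + (1) − (1) − 2·(0) = -2
  T: 2·(-1) − (-1) + (-2) − (-1) − 2·(1) = -4
So the dimensions are [L⁻² T⁻⁴].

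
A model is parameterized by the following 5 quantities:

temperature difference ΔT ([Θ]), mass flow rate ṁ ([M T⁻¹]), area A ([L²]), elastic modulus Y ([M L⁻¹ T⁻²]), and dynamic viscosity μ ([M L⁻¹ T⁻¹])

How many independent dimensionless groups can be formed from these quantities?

1

There are 5 variables and 4 base dimensions (M, L, T, Θ).
The dimension matrix has rank 4.
Independent dimensionless groups: 5 − 4 = 1.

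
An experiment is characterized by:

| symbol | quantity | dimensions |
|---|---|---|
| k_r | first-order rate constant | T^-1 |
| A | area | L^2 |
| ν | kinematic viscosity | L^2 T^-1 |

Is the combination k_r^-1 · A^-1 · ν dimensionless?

Sum the exponent of each base dimension across the product:
  L: −[k_r]_L − [A]_L + [ν]_L = −(0) − (2) + (2) = 0
  T: −[k_r]_T − [A]_T + [ν]_T = −(-1) − (0) + (-1) = 0
All base exponents vanish — dimensionless.

yes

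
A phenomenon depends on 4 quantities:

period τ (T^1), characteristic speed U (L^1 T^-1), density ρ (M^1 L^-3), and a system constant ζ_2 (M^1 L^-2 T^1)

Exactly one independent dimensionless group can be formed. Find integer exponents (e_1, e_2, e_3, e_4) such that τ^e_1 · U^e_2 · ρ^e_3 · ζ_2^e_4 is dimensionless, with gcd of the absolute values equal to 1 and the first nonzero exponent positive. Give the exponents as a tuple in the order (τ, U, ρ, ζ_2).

(2, 1, 1, -1)

M: e_1·(0) + e_2·(0) + e_3·(1) + e_4·(1) = 0
L: e_1·(0) + e_2·(1) + e_3·(-3) + e_4·(-2) = 0
T: e_1·(1) + e_2·(-1) + e_3·(0) + e_4·(1) = 0
Solving this homogeneous linear system for the smallest-integer solution (first nonzero entry positive) gives (2, 1, 1, -1).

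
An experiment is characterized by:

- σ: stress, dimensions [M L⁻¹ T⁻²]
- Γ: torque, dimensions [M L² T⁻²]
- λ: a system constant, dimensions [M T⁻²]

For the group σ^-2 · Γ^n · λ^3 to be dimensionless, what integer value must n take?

-1

Balance the M exponent: (1)·n from Γ, plus −2·(1) + 3·(1) = 1 from the rest, must sum to zero.
n + 1 = 0, so n = -1.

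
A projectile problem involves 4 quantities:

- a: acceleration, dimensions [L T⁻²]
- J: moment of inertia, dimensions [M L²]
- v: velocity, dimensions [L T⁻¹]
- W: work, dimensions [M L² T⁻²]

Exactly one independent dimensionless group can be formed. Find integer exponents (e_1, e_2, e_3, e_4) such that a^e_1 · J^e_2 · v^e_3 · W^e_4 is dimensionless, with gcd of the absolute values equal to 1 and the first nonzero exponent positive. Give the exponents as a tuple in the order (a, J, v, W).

M: e_1·(0) + e_2·(1) + e_3·(0) + e_4·(1) = 0
L: e_1·(1) + e_2·(2) + e_3·(1) + e_4·(2) = 0
T: e_1·(-2) + e_2·(0) + e_3·(-1) + e_4·(-2) = 0
Solving this homogeneous linear system for the smallest-integer solution (first nonzero entry positive) gives (2, 1, -2, -1).

(2, 1, -2, -1)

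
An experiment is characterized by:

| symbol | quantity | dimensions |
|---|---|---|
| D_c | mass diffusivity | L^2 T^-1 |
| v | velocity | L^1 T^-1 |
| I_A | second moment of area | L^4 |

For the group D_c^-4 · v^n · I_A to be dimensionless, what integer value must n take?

4

Balance the L exponent: (1)·n from v, plus −4·(2) + (4) = -4 from the rest, must sum to zero.
n − 4 = 0, so n = 4.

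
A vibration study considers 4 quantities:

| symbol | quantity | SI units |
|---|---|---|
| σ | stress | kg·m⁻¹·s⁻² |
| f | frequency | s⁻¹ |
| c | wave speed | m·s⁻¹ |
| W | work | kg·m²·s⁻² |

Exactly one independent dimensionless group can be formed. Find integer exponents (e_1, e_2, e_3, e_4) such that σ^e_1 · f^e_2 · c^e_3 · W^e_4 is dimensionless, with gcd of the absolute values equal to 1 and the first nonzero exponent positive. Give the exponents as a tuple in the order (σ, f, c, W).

M: e_1·(1) + e_2·(0) + e_3·(0) + e_4·(1) = 0
L: e_1·(-1) + e_2·(0) + e_3·(1) + e_4·(2) = 0
T: e_1·(-2) + e_2·(-1) + e_3·(-1) + e_4·(-2) = 0
Solving this homogeneous linear system for the smallest-integer solution (first nonzero entry positive) gives (1, -3, 3, -1).

(1, -3, 3, -1)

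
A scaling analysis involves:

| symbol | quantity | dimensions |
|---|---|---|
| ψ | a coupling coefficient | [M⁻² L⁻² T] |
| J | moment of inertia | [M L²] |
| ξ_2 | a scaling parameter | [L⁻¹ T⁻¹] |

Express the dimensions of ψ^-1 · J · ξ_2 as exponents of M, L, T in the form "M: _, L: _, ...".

M: 3, L: 3, T: -2

Collect each base-dimension exponent across the product:
  M: −(-2) + (1) + (0) = 3
  L: −(-2) + (2) + (-1) = 3
  T: −(1) + (0) + (-1) = -2
So the dimensions are [M³ L³ T⁻²].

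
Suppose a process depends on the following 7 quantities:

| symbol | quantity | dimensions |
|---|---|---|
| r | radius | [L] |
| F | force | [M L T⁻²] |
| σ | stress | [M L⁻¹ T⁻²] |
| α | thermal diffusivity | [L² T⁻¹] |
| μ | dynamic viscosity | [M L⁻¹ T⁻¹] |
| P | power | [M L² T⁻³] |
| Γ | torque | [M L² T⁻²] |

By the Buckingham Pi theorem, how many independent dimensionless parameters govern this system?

4

There are 7 variables and 3 base dimensions (M, L, T).
The dimension matrix has rank 3.
Independent dimensionless groups: 7 − 3 = 4.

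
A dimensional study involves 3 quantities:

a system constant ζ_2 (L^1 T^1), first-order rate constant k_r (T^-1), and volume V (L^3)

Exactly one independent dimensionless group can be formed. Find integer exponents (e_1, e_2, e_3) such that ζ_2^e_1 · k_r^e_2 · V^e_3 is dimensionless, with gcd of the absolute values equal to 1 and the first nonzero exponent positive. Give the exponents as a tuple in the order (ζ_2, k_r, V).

L: e_1·(1) + e_2·(0) + e_3·(3) = 0
T: e_1·(1) + e_2·(-1) + e_3·(0) = 0
Solving this homogeneous linear system for the smallest-integer solution (first nonzero entry positive) gives (3, 3, -1).

(3, 3, -1)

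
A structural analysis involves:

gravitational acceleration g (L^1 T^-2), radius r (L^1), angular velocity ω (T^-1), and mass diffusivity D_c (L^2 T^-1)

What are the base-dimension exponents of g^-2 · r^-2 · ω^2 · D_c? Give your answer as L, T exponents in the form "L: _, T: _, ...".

Collect each base-dimension exponent across the product:
  L: −2·(1) − 2·(1) + 2·(0) + (2) = -2
  T: −2·(-2) − 2·(0) + 2·(-1) + (-1) = 1
So the dimensions are [L⁻² T].

L: -2, T: 1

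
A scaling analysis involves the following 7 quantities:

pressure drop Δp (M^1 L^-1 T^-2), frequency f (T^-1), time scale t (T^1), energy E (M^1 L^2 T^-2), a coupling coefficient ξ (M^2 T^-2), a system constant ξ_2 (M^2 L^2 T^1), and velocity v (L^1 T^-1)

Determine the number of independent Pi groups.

There are 7 variables and 3 base dimensions (M, L, T).
The dimension matrix has rank 3.
Independent dimensionless groups: 7 − 3 = 4.

4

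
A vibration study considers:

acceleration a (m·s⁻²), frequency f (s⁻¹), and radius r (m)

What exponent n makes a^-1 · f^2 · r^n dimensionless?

Balance the L exponent: (1)·n from r, plus −(1) + 2·(0) = -1 from the rest, must sum to zero.
n − 1 = 0, so n = 1.

1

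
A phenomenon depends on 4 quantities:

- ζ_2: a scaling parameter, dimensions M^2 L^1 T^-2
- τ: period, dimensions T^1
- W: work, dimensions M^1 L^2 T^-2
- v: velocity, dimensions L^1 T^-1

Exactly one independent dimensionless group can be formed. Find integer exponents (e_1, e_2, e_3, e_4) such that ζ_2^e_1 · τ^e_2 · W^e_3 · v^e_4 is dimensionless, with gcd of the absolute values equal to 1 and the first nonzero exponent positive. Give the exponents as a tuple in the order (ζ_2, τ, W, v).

(1, 1, -2, 3)

M: e_1·(2) + e_2·(0) + e_3·(1) + e_4·(0) = 0
L: e_1·(1) + e_2·(0) + e_3·(2) + e_4·(1) = 0
T: e_1·(-2) + e_2·(1) + e_3·(-2) + e_4·(-1) = 0
Solving this homogeneous linear system for the smallest-integer solution (first nonzero entry positive) gives (1, 1, -2, 3).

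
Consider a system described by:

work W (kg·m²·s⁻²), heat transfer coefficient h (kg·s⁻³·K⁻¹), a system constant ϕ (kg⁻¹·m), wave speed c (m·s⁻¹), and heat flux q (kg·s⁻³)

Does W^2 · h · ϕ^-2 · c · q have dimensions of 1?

no

Sum the exponent of each base dimension across the product:
  M: 2·[W]_M + [h]_M − 2·[ϕ]_M + [c]_M + [q]_M = 2·(1) + (1) − 2·(-1) + (0) + (1) = 6
  L: 2·[W]_L + [h]_L − 2·[ϕ]_L + [c]_L + [q]_L = 2·(2) + (0) − 2·(1) + (1) + (0) = 3
  T: 2·[W]_T + [h]_T − 2·[ϕ]_T + [c]_T + [q]_T = 2·(-2) + (-3) − 2·(0) + (-1) + (-3) = -11
  Θ: 2·[W]_Θ + [h]_Θ − 2·[ϕ]_Θ + [c]_Θ + [q]_Θ = 2·(0) + (-1) − 2·(0) + (0) + (0) = -1
Net dimensions [M⁶ L³ T⁻¹¹ Θ⁻¹] ≠ [1] — not dimensionless.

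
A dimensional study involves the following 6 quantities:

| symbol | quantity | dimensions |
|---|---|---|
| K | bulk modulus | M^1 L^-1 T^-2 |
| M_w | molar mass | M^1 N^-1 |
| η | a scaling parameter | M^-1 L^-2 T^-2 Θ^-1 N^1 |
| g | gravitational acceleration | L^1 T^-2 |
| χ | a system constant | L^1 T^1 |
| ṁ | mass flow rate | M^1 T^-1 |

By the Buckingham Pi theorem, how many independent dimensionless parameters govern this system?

1

There are 6 variables and 5 base dimensions (M, L, T, Θ, N).
The dimension matrix has rank 5.
Independent dimensionless groups: 6 − 5 = 1.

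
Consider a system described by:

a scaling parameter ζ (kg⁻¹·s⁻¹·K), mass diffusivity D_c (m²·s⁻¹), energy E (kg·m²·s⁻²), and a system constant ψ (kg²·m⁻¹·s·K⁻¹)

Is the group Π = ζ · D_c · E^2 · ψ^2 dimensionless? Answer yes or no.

no

Sum the exponent of each base dimension across the product:
  M: [ζ]_M + [D_c]_M + 2·[E]_M + 2·[ψ]_M = (-1) + (0) + 2·(1) + 2·(2) = 5
  L: [ζ]_L + [D_c]_L + 2·[E]_L + 2·[ψ]_L = (0) + (2) + 2·(2) + 2·(-1) = 4
  T: [ζ]_T + [D_c]_T + 2·[E]_T + 2·[ψ]_T = (-1) + (-1) + 2·(-2) + 2·(1) = -4
  Θ: [ζ]_Θ + [D_c]_Θ + 2·[E]_Θ + 2·[ψ]_Θ = (1) + (0) + 2·(0) + 2·(-1) = -1
Net dimensions [M⁵ L⁴ T⁻⁴ Θ⁻¹] ≠ [1] — not dimensionless.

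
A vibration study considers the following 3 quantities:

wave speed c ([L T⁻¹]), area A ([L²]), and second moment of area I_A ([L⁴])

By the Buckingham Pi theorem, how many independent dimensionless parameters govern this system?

There are 3 variables and 2 base dimensions (L, T).
The dimension matrix has rank 2.
Independent dimensionless groups: 3 − 2 = 1.

1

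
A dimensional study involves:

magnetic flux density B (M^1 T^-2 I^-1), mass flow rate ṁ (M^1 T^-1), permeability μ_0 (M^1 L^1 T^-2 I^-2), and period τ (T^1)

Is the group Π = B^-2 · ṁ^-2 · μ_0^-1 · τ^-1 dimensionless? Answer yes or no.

Sum the exponent of each base dimension across the product:
  M: −2·[B]_M − 2·[ṁ]_M − [μ_0]_M − [τ]_M = −2·(1) − 2·(1) − (1) − (0) = -5
  L: −2·[B]_L − 2·[ṁ]_L − [μ_0]_L − [τ]_L = −2·(0) − 2·(0) − (1) − (0) = -1
  T: −2·[B]_T − 2·[ṁ]_T − [μ_0]_T − [τ]_T = −2·(-2) − 2·(-1) − (-2) − (1) = 7
  I: −2·[B]_I − 2·[ṁ]_I − [μ_0]_I − [τ]_I = −2·(-1) − 2·(0) − (-2) − (0) = 4
Net dimensions [M⁻⁵ L⁻¹ T⁷ I⁴] ≠ [1] — not dimensionless.

no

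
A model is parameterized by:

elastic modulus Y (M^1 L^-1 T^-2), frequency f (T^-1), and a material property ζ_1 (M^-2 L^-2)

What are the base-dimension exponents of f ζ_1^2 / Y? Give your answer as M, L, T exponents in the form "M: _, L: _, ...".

Collect each base-dimension exponent across the product:
  M: −(1) + (0) + 2·(-2) = -5
  L: −(-1) + (0) + 2·(-2) = -3
  T: −(-2) + (-1) + 2·(0) = 1
So the dimensions are [M⁻⁵ L⁻³ T].

M: -5, L: -3, T: 1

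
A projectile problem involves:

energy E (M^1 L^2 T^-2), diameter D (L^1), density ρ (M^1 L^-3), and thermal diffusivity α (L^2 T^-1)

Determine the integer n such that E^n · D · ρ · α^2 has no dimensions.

-1

Balance the M exponent: (1)·n from E, plus (0) + (1) + 2·(0) = 1 from the rest, must sum to zero.
n + 1 = 0, so n = -1.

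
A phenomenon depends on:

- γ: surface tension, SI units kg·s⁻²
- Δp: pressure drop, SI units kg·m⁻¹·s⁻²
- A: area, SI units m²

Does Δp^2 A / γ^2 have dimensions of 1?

yes

Sum the exponent of each base dimension across the product:
  M: −2·[γ]_M + 2·[Δp]_M + [A]_M = −2·(1) + 2·(1) + (0) = 0
  L: −2·[γ]_L + 2·[Δp]_L + [A]_L = −2·(0) + 2·(-1) + (2) = 0
  T: −2·[γ]_T + 2·[Δp]_T + [A]_T = −2·(-2) + 2·(-2) + (0) = 0
  Θ: −2·[γ]_Θ + 2·[Δp]_Θ + [A]_Θ = −2·(0) + 2·(0) + (0) = 0
All base exponents vanish — dimensionless.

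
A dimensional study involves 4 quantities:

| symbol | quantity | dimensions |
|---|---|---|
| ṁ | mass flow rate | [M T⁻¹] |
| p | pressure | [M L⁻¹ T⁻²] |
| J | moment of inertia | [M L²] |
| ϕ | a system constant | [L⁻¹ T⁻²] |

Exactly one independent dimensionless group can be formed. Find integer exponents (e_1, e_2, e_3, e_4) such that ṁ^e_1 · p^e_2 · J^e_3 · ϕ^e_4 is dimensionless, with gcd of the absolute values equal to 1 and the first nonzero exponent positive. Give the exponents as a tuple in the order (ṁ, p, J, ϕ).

(4, -3, -1, 1)

M: e_1·(1) + e_2·(1) + e_3·(1) + e_4·(0) = 0
L: e_1·(0) + e_2·(-1) + e_3·(2) + e_4·(-1) = 0
T: e_1·(-1) + e_2·(-2) + e_3·(0) + e_4·(-2) = 0
Solving this homogeneous linear system for the smallest-integer solution (first nonzero entry positive) gives (4, -3, -1, 1).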